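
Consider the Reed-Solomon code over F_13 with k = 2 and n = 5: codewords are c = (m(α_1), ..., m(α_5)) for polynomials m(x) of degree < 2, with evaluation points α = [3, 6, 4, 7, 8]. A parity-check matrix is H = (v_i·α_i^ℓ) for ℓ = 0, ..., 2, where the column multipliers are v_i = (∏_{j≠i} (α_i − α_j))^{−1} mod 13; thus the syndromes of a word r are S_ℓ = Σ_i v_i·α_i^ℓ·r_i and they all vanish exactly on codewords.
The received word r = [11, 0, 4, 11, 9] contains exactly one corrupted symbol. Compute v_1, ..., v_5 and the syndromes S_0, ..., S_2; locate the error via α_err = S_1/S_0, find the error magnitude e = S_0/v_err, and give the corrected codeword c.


S = (12, 10, 4), error at position 1, error magnitude e = 5, c = [6, 0, 4, 11, 9].

Step 1: column multipliers v_i = (∏_{j≠i}(α_i − α_j))^{−1} mod 13.
  i = 1 (α = 3): (3−6)(3−4)(3−7)(3−8) = (−3)·(−1)·(−4)·(−5) = 60 ≡ 8, so v_1 = 8^{−1} = 5 (mod 13).
  i = 2 (α = 6): (6−3)(6−4)(6−7)(6−8) = 3·2·(−1)·(−2) = 12 ≡ 12, so v_2 = 12^{−1} = 12 (mod 13).
  i = 3 (α = 4): (4−3)(4−6)(4−7)(4−8) = 1·(−2)·(−3)·(−4) = −24 ≡ 2, so v_3 = 2^{−1} = 7 (mod 13).
  i = 4 (α = 7): (7−3)(7−6)(7−4)(7−8) = 4·1·3·(−1) = −12 ≡ 1, so v_4 = 1^{−1} = 1 (mod 13).
  i = 5 (α = 8): (8−3)(8−6)(8−4)(8−7) = 5·2·4·1 = 40 ≡ 1, so v_5 = 1^{−1} = 1 (mod 13).
  v = [5, 12, 7, 1, 1].
Step 2: syndromes of r = [11, 0, 4, 11, 9] (all sums mod 13).
  S_0 = Σ v_i r_i = 5·11 + 12·0 + 7·4 + 1·11 + 1·9 = 103 ≡ 12.
  S_1 = Σ v_i α_i r_i = 5·3·11 + 12·6·0 + 7·4·4 + 1·7·11 + 1·8·9 = 426 ≡ 10.
  α_i^2 mod 13 = [9, 10, 3, 10, 12].
  S_2 = Σ v_i α_i^2 r_i = 5·9·11 + 12·10·0 + 7·3·4 + 1·10·11 + 1·12·9 = 797 ≡ 4.
  S = (12, 10, 4) ≠ 0, so r is not a codeword (an error is present).
Step 3: locate the error. For a single error e at position i, S_ℓ = v_i·e·α_i^ℓ, so α_err = S_1/S_0.
  S_0^{−1} = 12^{−1} = 12 (mod 13), so α_err = 10·12 = 120 ≡ 3 = α_1. Error position i = 1.
  Consistency check: S_2/S_1 = 4·4 = 16 ≡ 3 = α_err ✓ (single-error assumption holds).
Step 4: error magnitude e = S_0/v_1 = S_0·∏_{j≠1}(α_1 − α_j) = 12·8 = 96 ≡ 5 (mod 13).
Step 5: correct position 1: c_1 = r_1 − e = 11 − 5 ≡ 6 (mod 13). Hence c = [6, 0, 4, 11, 9].
  Check: interpolating c through the α_i gives m(x) = 12 + 11·x (degree < 2) with m(α_i) = c_i for every i, so c is indeed a codeword.


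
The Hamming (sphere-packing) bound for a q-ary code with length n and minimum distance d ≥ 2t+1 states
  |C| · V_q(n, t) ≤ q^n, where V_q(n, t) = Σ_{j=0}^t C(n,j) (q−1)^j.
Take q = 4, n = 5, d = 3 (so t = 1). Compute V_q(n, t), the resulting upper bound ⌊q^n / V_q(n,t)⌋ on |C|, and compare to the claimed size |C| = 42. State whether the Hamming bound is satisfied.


V_q(n, t) = 16, q^n = 1024, Hamming bound = 64, |C| = 42 ≤ bound (satisfied).

Step 1: Compute V_q(n, t) = Σ_{j=0}^1 C(n, j) (q−1)^j.
  j = 0: C(5,0)·(3)^0 = 1·1 = 1.
  j = 1: C(5,1)·(3)^1 = 5·3 = 15.
  V_q(n, t) = 1 + 15 = 16.
Step 2: q^n = 4^5 = 1024.
Step 3: Hamming bound ⌊q^n / V_q(n,t)⌋ = ⌊1024/16⌋ = 64.
Step 4: Compare |C| = 42 to 64: satisfied.
The claimed |C| lies below the Hamming bound.


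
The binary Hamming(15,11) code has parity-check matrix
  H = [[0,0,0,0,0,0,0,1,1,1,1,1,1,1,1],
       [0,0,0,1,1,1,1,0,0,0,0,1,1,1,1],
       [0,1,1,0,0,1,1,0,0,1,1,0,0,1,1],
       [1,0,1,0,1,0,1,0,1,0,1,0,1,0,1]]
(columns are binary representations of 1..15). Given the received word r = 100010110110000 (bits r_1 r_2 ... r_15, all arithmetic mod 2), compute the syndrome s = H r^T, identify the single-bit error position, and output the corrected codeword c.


s = (1, 0, 1, 0)^T, error position = 10, corrected codeword c = 100010110010000

Compute s = H r^T mod 2 one row at a time:
  s_1 = 1 + 0 + 1 + 1 + 0 + 0 + 0 + 0 = 3 ≡ 1 (mod 2).
  s_2 = 0 + 1 + 0 + 1 + 0 + 0 + 0 + 0 = 2 ≡ 0 (mod 2).
  s_3 = 0 + 0 + 0 + 1 + 1 + 1 + 0 + 0 = 3 ≡ 1 (mod 2).
  s_4 = 1 + 0 + 1 + 1 + 0 + 1 + 0 + 0 = 4 ≡ 0 (mod 2).
s = (1, 0, 1, 0)^T — this equals column 10 of H (binary 1010), so error is at position 10.
Correct: flip bit 10 of r = 100010110110000 to get c = 100010110010000.


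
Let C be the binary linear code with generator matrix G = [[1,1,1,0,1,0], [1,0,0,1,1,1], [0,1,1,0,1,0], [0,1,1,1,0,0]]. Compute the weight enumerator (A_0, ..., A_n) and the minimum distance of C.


Weight distribution: A_0 = 1, A_1 = 2, A_2 = 2, A_3 = 4, A_4 = 5, A_5 = 2. Minimum distance d = 1.

Enumerate all 2^4 = 16 messages m ∈ F_2^4.
For each, compute codeword c = mG in F_2^6, then tally its weight.
  m = 0000 → c = 000000, weight = 0.
  m = 1000 → c = 111010, weight = 4.
  m = 0100 → c = 100111, weight = 4.
  m = 1100 → c = 011101, weight = 4.
  m = 0010 → c = 011010, weight = 3.
  m = 1010 → c = 100000, weight = 1.
  m = 0110 → c = 111101, weight = 5.
  m = 1110 → c = 000111, weight = 3.
  m = 0001 → c = 011100, weight = 3.
  m = 1001 → c = 100110, weight = 3.
  m = 0101 → c = 111011, weight = 5.
  m = 1101 → c = 000001, weight = 1.
  m = 0011 → c = 000110, weight = 2.
  m = 1011 → c = 111100, weight = 4.
  m = 0111 → c = 100001, weight = 2.
  m = 1111 → c = 011011, weight = 4.
Tally weights:
  weight 0: 1 codewords.
  weight 1: 2 codewords.
  weight 2: 2 codewords.
  weight 3: 4 codewords.
  weight 4: 5 codewords.
  weight 5: 2 codewords.
Minimum distance d = smallest w > 0 with A_w > 0 = 1.
Sanity: Σ A_w = 16 = 2^4 = 16 ✓.


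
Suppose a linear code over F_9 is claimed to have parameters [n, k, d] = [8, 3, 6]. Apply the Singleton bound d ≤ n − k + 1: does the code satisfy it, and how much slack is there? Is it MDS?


Singleton RHS = n − k + 1 = 6, slack = 0, bound satisfied, MDS.

Singleton bound: d ≤ n − k + 1.
Here n = 8, k = 3, so n − k + 1 = 6.
Given d = 6, check d ≤ 6: YES.
Slack = (n − k + 1) − d = 0.
The code is MDS (slack = 0).
Description: the claimed parameters are [8, 3, 6]_9; such a code would be MDS (meets Singleton bound).


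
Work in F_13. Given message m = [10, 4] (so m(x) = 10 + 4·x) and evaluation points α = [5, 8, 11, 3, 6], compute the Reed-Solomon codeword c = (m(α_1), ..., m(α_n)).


c = [4, 3, 2, 9, 8]

Message polynomial: m(x) = 10 + 4·x (mod 13).
For each evaluation point α_i, compute m(α_i) mod 13:
  α_1 = 5: Horner steps 4 → 4, so m(5) = 4.
  α_2 = 8: Horner steps 4 → 3, so m(8) = 3.
  α_3 = 11: Horner steps 4 → 2, so m(11) = 2.
  α_4 = 3: Horner steps 4 → 9, so m(3) = 9.
  α_5 = 6: Horner steps 4 → 8, so m(6) = 8.
Codeword c = [4, 3, 2, 9, 8] ∈ F_13^5.


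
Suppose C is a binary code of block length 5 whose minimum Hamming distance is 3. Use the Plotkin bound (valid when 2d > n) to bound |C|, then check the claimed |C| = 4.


Plotkin bound M ≤ 6; given |C| = 4 ≤ bound (satisfied).

Check applicability: 2d = 6, n = 5.
2d − n = 1 > 0, so Plotkin applies.
Compute d/(2d−n) = 3/1 ≈ 3.0000.
⌊d/(2d−n)⌋ = 3.
Plotkin bound: M ≤ 2·3 = 6.
Given |C| = 4, check: satisfied.
This |C| is below the Plotkin bound.


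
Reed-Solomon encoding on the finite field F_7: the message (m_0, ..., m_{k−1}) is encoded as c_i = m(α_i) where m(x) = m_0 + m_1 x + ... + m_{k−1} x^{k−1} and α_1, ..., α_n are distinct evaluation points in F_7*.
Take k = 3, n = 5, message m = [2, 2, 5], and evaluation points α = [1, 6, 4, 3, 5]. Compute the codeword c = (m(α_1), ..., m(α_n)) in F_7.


c = [2, 5, 6, 4, 4]

Message polynomial: m(x) = 2 + 2·x + 5·x^2 (mod 7).
For each evaluation point α_i, compute m(α_i) mod 7:
  α_1 = 1: Horner steps 5 → 0 → 2, so m(1) = 2.
  α_2 = 6: Horner steps 5 → 4 → 5, so m(6) = 5.
  α_3 = 4: Horner steps 5 → 1 → 6, so m(4) = 6.
  α_4 = 3: Horner steps 5 → 3 → 4, so m(3) = 4.
  α_5 = 5: Horner steps 5 → 6 → 4, so m(5) = 4.
Codeword c = [2, 5, 6, 4, 4] ∈ F_7^5.


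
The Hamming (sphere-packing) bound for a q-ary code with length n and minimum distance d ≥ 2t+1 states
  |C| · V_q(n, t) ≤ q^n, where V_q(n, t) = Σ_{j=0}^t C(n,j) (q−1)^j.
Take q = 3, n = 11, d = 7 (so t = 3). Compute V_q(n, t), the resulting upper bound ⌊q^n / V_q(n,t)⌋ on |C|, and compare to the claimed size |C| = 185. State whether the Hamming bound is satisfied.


V_q(n, t) = 1563, q^n = 177147, Hamming bound = 113, |C| = 185 > bound (violated).

Step 1: Compute V_q(n, t) = Σ_{j=0}^3 C(n, j) (q−1)^j.
  j = 0: C(11,0)·(2)^0 = 1·1 = 1.
  j = 1: C(11,1)·(2)^1 = 11·2 = 22.
  j = 2: C(11,2)·(2)^2 = 55·4 = 220.
  j = 3: C(11,3)·(2)^3 = 165·8 = 1320.
  V_q(n, t) = 1 + 22 + 220 + 1320 = 1563.
Step 2: q^n = 3^11 = 177147.
Step 3: Hamming bound ⌊q^n / V_q(n,t)⌋ = ⌊177147/1563⌋ = 113.
Step 4: Compare |C| = 185 to 113: violated.
The claimed |C| lies above the Hamming bound, so no 3-ary code of length 11 with d ≥ 7 can have 185 codewords.


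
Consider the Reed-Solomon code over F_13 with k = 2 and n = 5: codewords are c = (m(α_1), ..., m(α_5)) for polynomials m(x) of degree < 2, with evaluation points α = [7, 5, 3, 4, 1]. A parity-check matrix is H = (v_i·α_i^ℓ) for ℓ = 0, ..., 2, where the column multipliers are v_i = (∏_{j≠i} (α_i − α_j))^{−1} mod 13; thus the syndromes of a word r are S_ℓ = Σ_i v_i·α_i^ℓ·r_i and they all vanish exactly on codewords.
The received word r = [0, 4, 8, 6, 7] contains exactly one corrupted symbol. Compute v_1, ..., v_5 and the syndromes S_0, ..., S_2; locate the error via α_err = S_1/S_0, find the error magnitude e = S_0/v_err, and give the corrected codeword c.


S = (8, 8, 8), error at position 5, error magnitude e = 8, c = [0, 4, 8, 6, 12].

Step 1: column multipliers v_i = (∏_{j≠i}(α_i − α_j))^{−1} mod 13.
  i = 1 (α = 7): (7−5)(7−3)(7−4)(7−1) = 2·4·3·6 = 144 ≡ 1, so v_1 = 1^{−1} = 1 (mod 13).
  i = 2 (α = 5): (5−7)(5−3)(5−4)(5−1) = (−2)·2·1·4 = −16 ≡ 10, so v_2 = 10^{−1} = 4 (mod 13).
  i = 3 (α = 3): (3−7)(3−5)(3−4)(3−1) = (−4)·(−2)·(−1)·2 = −16 ≡ 10, so v_3 = 10^{−1} = 4 (mod 13).
  i = 4 (α = 4): (4−7)(4−5)(4−3)(4−1) = (−3)·(−1)·1·3 = 9 ≡ 9, so v_4 = 9^{−1} = 3 (mod 13).
  i = 5 (α = 1): (1−7)(1−5)(1−3)(1−4) = (−6)·(−4)·(−2)·(−3) = 144 ≡ 1, so v_5 = 1^{−1} = 1 (mod 13).
  v = [1, 4, 4, 3, 1].
Step 2: syndromes of r = [0, 4, 8, 6, 7] (all sums mod 13).
  S_0 = Σ v_i r_i = 1·0 + 4·4 + 4·8 + 3·6 + 1·7 = 73 ≡ 8.
  S_1 = Σ v_i α_i r_i = 1·7·0 + 4·5·4 + 4·3·8 + 3·4·6 + 1·1·7 = 255 ≡ 8.
  α_i^2 mod 13 = [10, 12, 9, 3, 1].
  S_2 = Σ v_i α_i^2 r_i = 1·10·0 + 4·12·4 + 4·9·8 + 3·3·6 + 1·1·7 = 541 ≡ 8.
  S = (8, 8, 8) ≠ 0, so r is not a codeword (an error is present).
Step 3: locate the error. For a single error e at position i, S_ℓ = v_i·e·α_i^ℓ, so α_err = S_1/S_0.
  S_0^{−1} = 8^{−1} = 5 (mod 13), so α_err = 8·5 = 40 ≡ 1 = α_5. Error position i = 5.
  Consistency check: S_2/S_1 = 8·5 = 40 ≡ 1 = α_err ✓ (single-error assumption holds).
Step 4: error magnitude e = S_0/v_5 = S_0·∏_{j≠5}(α_5 − α_j) = 8·1 = 8 ≡ 8 (mod 13).
Step 5: correct position 5: c_5 = r_5 − e = 7 − 8 ≡ 12 (mod 13). Hence c = [0, 4, 8, 6, 12].
  Check: interpolating c through the α_i gives m(x) = 1 + 11·x (degree < 2) with m(α_i) = c_i for every i, so c is indeed a codeword.


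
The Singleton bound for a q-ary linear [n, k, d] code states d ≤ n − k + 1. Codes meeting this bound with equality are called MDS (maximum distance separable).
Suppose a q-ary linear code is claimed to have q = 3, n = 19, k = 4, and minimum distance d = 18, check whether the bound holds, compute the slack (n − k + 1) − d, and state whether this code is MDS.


Singleton RHS = n − k + 1 = 16, slack = -2, bound violated (no such code; not MDS).

Singleton bound: d ≤ n − k + 1.
Here n = 19, k = 4, so n − k + 1 = 16.
Given d = 18, check d ≤ 16: NO.
Slack = (n − k + 1) − d = -2.
The slack is negative: d = 18 exceeds n − k + 1 = 16 by 2, so the Singleton bound is violated and no linear [19, 4, 18]_3 code can exist. In particular it is not MDS (MDS requires d = n − k + 1 exactly).
Description: the claimed parameters are [19, 4, 18]_3; such a code would be impossible (violates the Singleton bound).


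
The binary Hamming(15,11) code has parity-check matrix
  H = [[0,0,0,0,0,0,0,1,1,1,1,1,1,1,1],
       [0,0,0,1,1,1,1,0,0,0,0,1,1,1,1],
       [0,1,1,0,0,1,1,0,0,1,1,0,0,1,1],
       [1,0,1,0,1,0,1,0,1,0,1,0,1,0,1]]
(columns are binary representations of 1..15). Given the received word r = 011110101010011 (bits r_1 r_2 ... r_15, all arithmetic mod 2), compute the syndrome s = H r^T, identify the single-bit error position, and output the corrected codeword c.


s = (0, 1, 0, 0)^T, error position = 4, corrected codeword c = 011010101010011

Compute s = H r^T mod 2 one row at a time:
  s_1 = 0 + 1 + 0 + 1 + 0 + 0 + 1 + 1 = 4 ≡ 0 (mod 2).
  s_2 = 1 + 1 + 0 + 1 + 0 + 0 + 1 + 1 = 5 ≡ 1 (mod 2).
  s_3 = 1 + 1 + 0 + 1 + 0 + 1 + 1 + 1 = 6 ≡ 0 (mod 2).
  s_4 = 0 + 1 + 1 + 1 + 1 + 1 + 0 + 1 = 6 ≡ 0 (mod 2).
s = (0, 1, 0, 0)^T — this equals column 4 of H (binary 0100), so error is at position 4.
Correct: flip bit 4 of r = 011110101010011 to get c = 011010101010011.


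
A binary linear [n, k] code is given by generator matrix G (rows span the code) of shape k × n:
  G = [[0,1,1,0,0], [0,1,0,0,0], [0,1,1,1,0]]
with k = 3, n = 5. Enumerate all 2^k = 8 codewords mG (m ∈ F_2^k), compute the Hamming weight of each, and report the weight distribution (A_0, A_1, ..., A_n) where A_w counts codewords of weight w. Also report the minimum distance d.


Weight distribution: A_0 = 1, A_1 = 3, A_2 = 3, A_3 = 1. Minimum distance d = 1.

Enumerate all 2^3 = 8 messages m ∈ F_2^3.
For each, compute codeword c = mG in F_2^5, then tally its weight.
  m = 000 → c = 00000, weight = 0.
  m = 100 → c = 01100, weight = 2.
  m = 010 → c = 01000, weight = 1.
  m = 110 → c = 00100, weight = 1.
  m = 001 → c = 01110, weight = 3.
  m = 101 → c = 00010, weight = 1.
  m = 011 → c = 00110, weight = 2.
  m = 111 → c = 01010, weight = 2.
Tally weights:
  weight 0: 1 codewords.
  weight 1: 3 codewords.
  weight 2: 3 codewords.
  weight 3: 1 codewords.
Minimum distance d = smallest w > 0 with A_w > 0 = 1.
Sanity: Σ A_w = 8 = 2^3 = 8 ✓.


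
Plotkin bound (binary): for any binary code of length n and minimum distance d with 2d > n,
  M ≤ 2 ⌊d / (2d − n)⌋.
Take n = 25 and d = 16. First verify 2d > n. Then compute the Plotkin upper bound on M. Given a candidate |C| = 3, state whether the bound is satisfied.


Plotkin bound M ≤ 4; given |C| = 3 ≤ bound (satisfied).

Check applicability: 2d = 32, n = 25.
2d − n = 7 > 0, so Plotkin applies.
Compute d/(2d−n) = 16/7 ≈ 2.2857.
⌊d/(2d−n)⌋ = 2.
Plotkin bound: M ≤ 2·2 = 4.
Given |C| = 3, check: satisfied.
This |C| is below the Plotkin bound.


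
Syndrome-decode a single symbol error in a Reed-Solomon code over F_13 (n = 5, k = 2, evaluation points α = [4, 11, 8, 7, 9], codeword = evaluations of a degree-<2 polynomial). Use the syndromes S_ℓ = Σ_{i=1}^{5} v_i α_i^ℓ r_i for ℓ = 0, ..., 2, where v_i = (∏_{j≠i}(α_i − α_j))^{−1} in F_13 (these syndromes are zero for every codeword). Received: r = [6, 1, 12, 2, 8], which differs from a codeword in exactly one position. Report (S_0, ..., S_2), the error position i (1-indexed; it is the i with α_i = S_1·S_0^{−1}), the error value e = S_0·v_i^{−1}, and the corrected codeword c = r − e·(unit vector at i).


S = (6, 9, 7), error at position 3, error magnitude e = 7, c = [6, 1, 5, 2, 8].

Step 1: column multipliers v_i = (∏_{j≠i}(α_i − α_j))^{−1} mod 13.
  i = 1 (α = 4): (4−11)(4−8)(4−7)(4−9) = (−7)·(−4)·(−3)·(−5) = 420 ≡ 4, so v_1 = 4^{−1} = 10 (mod 13).
  i = 2 (α = 11): (11−4)(11−8)(11−7)(11−9) = 7·3·4·2 = 168 ≡ 12, so v_2 = 12^{−1} = 12 (mod 13).
  i = 3 (α = 8): (8−4)(8−11)(8−7)(8−9) = 4·(−3)·1·(−1) = 12 ≡ 12, so v_3 = 12^{−1} = 12 (mod 13).
  i = 4 (α = 7): (7−4)(7−11)(7−8)(7−9) = 3·(−4)·(−1)·(−2) = −24 ≡ 2, so v_4 = 2^{−1} = 7 (mod 13).
  i = 5 (α = 9): (9−4)(9−11)(9−8)(9−7) = 5·(−2)·1·2 = −20 ≡ 6, so v_5 = 6^{−1} = 11 (mod 13).
  v = [10, 12, 12, 7, 11].
Step 2: syndromes of r = [6, 1, 12, 2, 8] (all sums mod 13).
  S_0 = Σ v_i r_i = 10·6 + 12·1 + 12·12 + 7·2 + 11·8 = 318 ≡ 6.
  S_1 = Σ v_i α_i r_i = 10·4·6 + 12·11·1 + 12·8·12 + 7·7·2 + 11·9·8 = 2414 ≡ 9.
  α_i^2 mod 13 = [3, 4, 12, 10, 3].
  S_2 = Σ v_i α_i^2 r_i = 10·3·6 + 12·4·1 + 12·12·12 + 7·10·2 + 11·3·8 = 2360 ≡ 7.
  S = (6, 9, 7) ≠ 0, so r is not a codeword (an error is present).
Step 3: locate the error. For a single error e at position i, S_ℓ = v_i·e·α_i^ℓ, so α_err = S_1/S_0.
  S_0^{−1} = 6^{−1} = 11 (mod 13), so α_err = 9·11 = 99 ≡ 8 = α_3. Error position i = 3.
  Consistency check: S_2/S_1 = 7·3 = 21 ≡ 8 = α_err ✓ (single-error assumption holds).
Step 4: error magnitude e = S_0/v_3 = S_0·∏_{j≠3}(α_3 − α_j) = 6·12 = 72 ≡ 7 (mod 13).
Step 5: correct position 3: c_3 = r_3 − e = 12 − 7 ≡ 5 (mod 13). Hence c = [6, 1, 5, 2, 8].
  Check: interpolating c through the α_i gives m(x) = 7 + 3·x (degree < 2) with m(α_i) = c_i for every i, so c is indeed a codeword.


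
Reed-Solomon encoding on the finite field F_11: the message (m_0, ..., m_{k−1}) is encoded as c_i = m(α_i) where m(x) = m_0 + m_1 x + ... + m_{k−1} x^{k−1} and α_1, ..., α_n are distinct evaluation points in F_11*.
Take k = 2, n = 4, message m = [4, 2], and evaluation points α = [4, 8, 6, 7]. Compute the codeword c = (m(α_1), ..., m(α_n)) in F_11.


c = [1, 9, 5, 7]

Message polynomial: m(x) = 4 + 2·x (mod 11).
For each evaluation point α_i, compute m(α_i) mod 11:
  α_1 = 4: Horner steps 2 → 1, so m(4) = 1.
  α_2 = 8: Horner steps 2 → 9, so m(8) = 9.
  α_3 = 6: Horner steps 2 → 5, so m(6) = 5.
  α_4 = 7: Horner steps 2 → 7, so m(7) = 7.
Codeword c = [1, 9, 5, 7] ∈ F_11^4.


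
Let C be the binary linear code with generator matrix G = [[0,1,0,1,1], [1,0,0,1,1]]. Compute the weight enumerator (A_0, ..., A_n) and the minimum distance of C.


Weight distribution: A_0 = 1, A_2 = 1, A_3 = 2. Minimum distance d = 2.

Enumerate all 2^2 = 4 messages m ∈ F_2^2.
For each, compute codeword c = mG in F_2^5, then tally its weight.
  m = 00 → c = 00000, weight = 0.
  m = 10 → c = 01011, weight = 3.
  m = 01 → c = 10011, weight = 3.
  m = 11 → c = 11000, weight = 2.
Tally weights:
  weight 0: 1 codewords.
  weight 2: 1 codewords.
  weight 3: 2 codewords.
Minimum distance d = smallest w > 0 with A_w > 0 = 2.
Sanity: Σ A_w = 4 = 2^2 = 4 ✓.


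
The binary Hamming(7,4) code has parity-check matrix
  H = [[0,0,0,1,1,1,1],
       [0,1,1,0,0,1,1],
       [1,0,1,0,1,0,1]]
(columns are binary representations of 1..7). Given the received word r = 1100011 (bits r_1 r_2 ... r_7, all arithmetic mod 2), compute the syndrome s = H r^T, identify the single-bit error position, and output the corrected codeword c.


s = (0, 1, 0)^T, error position = 2, corrected codeword c = 1000011

Compute s = H r^T mod 2 one row at a time:
  s_1 = 0 + 0 + 1 + 1 = 2 ≡ 0 (mod 2).
  s_2 = 1 + 0 + 1 + 1 = 3 ≡ 1 (mod 2).
  s_3 = 1 + 0 + 0 + 1 = 2 ≡ 0 (mod 2).
s = (0, 1, 0)^T — this equals column 2 of H (binary 010), so error is at position 2.
Correct: flip bit 2 of r = 1100011 to get c = 1000011.


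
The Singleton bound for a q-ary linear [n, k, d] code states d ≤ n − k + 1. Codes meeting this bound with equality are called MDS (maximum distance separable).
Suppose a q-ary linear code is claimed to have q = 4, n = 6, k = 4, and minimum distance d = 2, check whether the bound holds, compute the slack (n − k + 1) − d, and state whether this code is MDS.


Singleton RHS = n − k + 1 = 3, slack = 1, bound satisfied, not MDS.

Singleton bound: d ≤ n − k + 1.
Here n = 6, k = 4, so n − k + 1 = 3.
Given d = 2, check d ≤ 3: YES.
Slack = (n − k + 1) − d = 1.
The code is NOT MDS (slack = 1 > 0).
Description: the claimed parameters are [6, 4, 2]_4; such a code would be non-MDS.


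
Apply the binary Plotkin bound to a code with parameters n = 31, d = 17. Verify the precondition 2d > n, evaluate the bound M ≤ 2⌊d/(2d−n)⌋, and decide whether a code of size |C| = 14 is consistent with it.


Plotkin bound M ≤ 10; given |C| = 14 > bound (violated).

Check applicability: 2d = 34, n = 31.
2d − n = 3 > 0, so Plotkin applies.
Compute d/(2d−n) = 17/3 ≈ 5.6667.
⌊d/(2d−n)⌋ = 5.
Plotkin bound: M ≤ 2·5 = 10.
Given |C| = 14, check: VIOLATED.
This |C| is above the Plotkin bound, so no binary code with n = 31, d = 17 and 14 codewords exists.


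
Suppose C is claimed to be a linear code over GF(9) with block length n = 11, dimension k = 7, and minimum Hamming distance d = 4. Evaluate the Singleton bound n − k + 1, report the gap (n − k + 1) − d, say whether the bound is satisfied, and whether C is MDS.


Singleton RHS = n − k + 1 = 5, slack = 1, bound satisfied, not MDS.

Singleton bound: d ≤ n − k + 1.
Here n = 11, k = 7, so n − k + 1 = 5.
Given d = 4, check d ≤ 5: YES.
Slack = (n − k + 1) − d = 1.
The code is NOT MDS (slack = 1 > 0).
Description: the claimed parameters are [11, 7, 4]_9; such a code would be non-MDS.


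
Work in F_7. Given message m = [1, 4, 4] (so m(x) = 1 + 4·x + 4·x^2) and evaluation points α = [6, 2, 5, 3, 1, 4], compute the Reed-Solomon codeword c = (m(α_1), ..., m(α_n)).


c = [1, 4, 2, 0, 2, 4]

Message polynomial: m(x) = 1 + 4·x + 4·x^2 (mod 7).
For each evaluation point α_i, compute m(α_i) mod 7:
  α_1 = 6: Horner steps 4 → 0 → 1, so m(6) = 1.
  α_2 = 2: Horner steps 4 → 5 → 4, so m(2) = 4.
  α_3 = 5: Horner steps 4 → 3 → 2, so m(5) = 2.
  α_4 = 3: Horner steps 4 → 2 → 0, so m(3) = 0.
  α_5 = 1: Horner steps 4 → 1 → 2, so m(1) = 2.
  α_6 = 4: Horner steps 4 → 6 → 4, so m(4) = 4.
Codeword c = [1, 4, 2, 0, 2, 4] ∈ F_7^6.


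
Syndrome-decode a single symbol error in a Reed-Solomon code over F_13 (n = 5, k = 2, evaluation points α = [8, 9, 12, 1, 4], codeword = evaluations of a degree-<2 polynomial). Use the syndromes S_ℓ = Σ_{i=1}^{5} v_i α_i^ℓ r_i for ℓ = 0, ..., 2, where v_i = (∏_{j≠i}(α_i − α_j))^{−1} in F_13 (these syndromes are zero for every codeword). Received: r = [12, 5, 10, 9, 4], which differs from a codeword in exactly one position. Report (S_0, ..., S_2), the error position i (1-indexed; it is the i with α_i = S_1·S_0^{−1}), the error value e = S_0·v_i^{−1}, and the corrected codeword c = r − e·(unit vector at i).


S = (3, 12, 9), error at position 5, error magnitude e = 3, c = [12, 5, 10, 9, 1].

Step 1: column multipliers v_i = (∏_{j≠i}(α_i − α_j))^{−1} mod 13.
  i = 1 (α = 8): (8−9)(8−12)(8−1)(8−4) = (−1)·(−4)·7·4 = 112 ≡ 8, so v_1 = 8^{−1} = 5 (mod 13).
  i = 2 (α = 9): (9−8)(9−12)(9−1)(9−4) = 1·(−3)·8·5 = −120 ≡ 10, so v_2 = 10^{−1} = 4 (mod 13).
  i = 3 (α = 12): (12−8)(12−9)(12−1)(12−4) = 4·3·11·8 = 1056 ≡ 3, so v_3 = 3^{−1} = 9 (mod 13).
  i = 4 (α = 1): (1−8)(1−9)(1−12)(1−4) = (−7)·(−8)·(−11)·(−3) = 1848 ≡ 2, so v_4 = 2^{−1} = 7 (mod 13).
  i = 5 (α = 4): (4−8)(4−9)(4−12)(4−1) = (−4)·(−5)·(−8)·3 = −480 ≡ 1, so v_5 = 1^{−1} = 1 (mod 13).
  v = [5, 4, 9, 7, 1].
Step 2: syndromes of r = [12, 5, 10, 9, 4] (all sums mod 13).
  S_0 = Σ v_i r_i = 5·12 + 4·5 + 9·10 + 7·9 + 1·4 = 237 ≡ 3.
  S_1 = Σ v_i α_i r_i = 5·8·12 + 4·9·5 + 9·12·10 + 7·1·9 + 1·4·4 = 1819 ≡ 12.
  α_i^2 mod 13 = [12, 3, 1, 1, 3].
  S_2 = Σ v_i α_i^2 r_i = 5·12·12 + 4·3·5 + 9·1·10 + 7·1·9 + 1·3·4 = 945 ≡ 9.
  S = (3, 12, 9) ≠ 0, so r is not a codeword (an error is present).
Step 3: locate the error. For a single error e at position i, S_ℓ = v_i·e·α_i^ℓ, so α_err = S_1/S_0.
  S_0^{−1} = 3^{−1} = 9 (mod 13), so α_err = 12·9 = 108 ≡ 4 = α_5. Error position i = 5.
  Consistency check: S_2/S_1 = 9·12 = 108 ≡ 4 = α_err ✓ (single-error assumption holds).
Step 4: error magnitude e = S_0/v_5 = S_0·∏_{j≠5}(α_5 − α_j) = 3·1 = 3 ≡ 3 (mod 13).
Step 5: correct position 5: c_5 = r_5 − e = 4 − 3 ≡ 1 (mod 13). Hence c = [12, 5, 10, 9, 1].
  Check: interpolating c through the α_i gives m(x) = 3 + 6·x (degree < 2) with m(α_i) = c_i for every i, so c is indeed a codeword.


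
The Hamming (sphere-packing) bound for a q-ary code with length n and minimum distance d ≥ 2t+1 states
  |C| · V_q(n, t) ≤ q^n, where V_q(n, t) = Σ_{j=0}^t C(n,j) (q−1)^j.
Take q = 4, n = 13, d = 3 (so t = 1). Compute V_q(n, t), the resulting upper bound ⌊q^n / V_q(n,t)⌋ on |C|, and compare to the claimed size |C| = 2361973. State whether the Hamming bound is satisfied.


V_q(n, t) = 40, q^n = 67108864, Hamming bound = 1677721, |C| = 2361973 > bound (violated).

Step 1: Compute V_q(n, t) = Σ_{j=0}^1 C(n, j) (q−1)^j.
  j = 0: C(13,0)·(3)^0 = 1·1 = 1.
  j = 1: C(13,1)·(3)^1 = 13·3 = 39.
  V_q(n, t) = 1 + 39 = 40.
Step 2: q^n = 4^13 = 67108864.
Step 3: Hamming bound ⌊q^n / V_q(n,t)⌋ = ⌊67108864/40⌋ = 1677721.
Step 4: Compare |C| = 2361973 to 1677721: violated.
The claimed |C| lies above the Hamming bound, so no 4-ary code of length 13 with d ≥ 3 can have 2361973 codewords.


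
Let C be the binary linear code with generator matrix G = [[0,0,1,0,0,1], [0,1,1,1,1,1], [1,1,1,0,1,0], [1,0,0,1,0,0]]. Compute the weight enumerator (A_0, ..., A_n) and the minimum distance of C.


Weight distribution: A_0 = 1, A_1 = 2, A_2 = 2, A_3 = 4, A_4 = 5, A_5 = 2. Minimum distance d = 1.

Enumerate all 2^4 = 16 messages m ∈ F_2^4.
For each, compute codeword c = mG in F_2^6, then tally its weight.
  m = 0000 → c = 000000, weight = 0.
  m = 1000 → c = 001001, weight = 2.
  m = 0100 → c = 011111, weight = 5.
  m = 1100 → c = 010110, weight = 3.
  m = 0010 → c = 111010, weight = 4.
  m = 1010 → c = 110011, weight = 4.
  m = 0110 → c = 100101, weight = 3.
  m = 1110 → c = 101100, weight = 3.
  m = 0001 → c = 100100, weight = 2.
  m = 1001 → c = 101101, weight = 4.
  m = 0101 → c = 111011, weight = 5.
  m = 1101 → c = 110010, weight = 3.
  m = 0011 → c = 011110, weight = 4.
  m = 1011 → c = 010111, weight = 4.
  m = 0111 → c = 000001, weight = 1.
  m = 1111 → c = 001000, weight = 1.
Tally weights:
  weight 0: 1 codewords.
  weight 1: 2 codewords.
  weight 2: 2 codewords.
  weight 3: 4 codewords.
  weight 4: 5 codewords.
  weight 5: 2 codewords.
Minimum distance d = smallest w > 0 with A_w > 0 = 1.
Sanity: Σ A_w = 16 = 2^4 = 16 ✓.


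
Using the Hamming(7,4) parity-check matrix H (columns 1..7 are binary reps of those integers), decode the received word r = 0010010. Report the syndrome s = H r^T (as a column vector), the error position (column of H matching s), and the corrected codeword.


s = (1, 0, 1)^T, error position = 5, corrected codeword c = 0010110

Compute s = H r^T mod 2 one row at a time:
  s_1 = 0 + 0 + 1 + 0 = 1 ≡ 1 (mod 2).
  s_2 = 0 + 1 + 1 + 0 = 2 ≡ 0 (mod 2).
  s_3 = 0 + 1 + 0 + 0 = 1 ≡ 1 (mod 2).
s = (1, 0, 1)^T — this equals column 5 of H (binary 101), so error is at position 5.
Correct: flip bit 5 of r = 0010010 to get c = 0010110.


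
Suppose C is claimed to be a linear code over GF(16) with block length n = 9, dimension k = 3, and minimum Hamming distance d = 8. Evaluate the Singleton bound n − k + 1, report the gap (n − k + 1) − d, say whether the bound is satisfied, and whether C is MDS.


Singleton RHS = n − k + 1 = 7, slack = -1, bound violated (no such code; not MDS).

Singleton bound: d ≤ n − k + 1.
Here n = 9, k = 3, so n − k + 1 = 7.
Given d = 8, check d ≤ 7: NO.
Slack = (n − k + 1) − d = -1.
The slack is negative: d = 8 exceeds n − k + 1 = 7 by 1, so the Singleton bound is violated and no linear [9, 3, 8]_16 code can exist. In particular it is not MDS (MDS requires d = n − k + 1 exactly).
Description: the claimed parameters are [9, 3, 8]_16; such a code would be impossible (violates the Singleton bound).


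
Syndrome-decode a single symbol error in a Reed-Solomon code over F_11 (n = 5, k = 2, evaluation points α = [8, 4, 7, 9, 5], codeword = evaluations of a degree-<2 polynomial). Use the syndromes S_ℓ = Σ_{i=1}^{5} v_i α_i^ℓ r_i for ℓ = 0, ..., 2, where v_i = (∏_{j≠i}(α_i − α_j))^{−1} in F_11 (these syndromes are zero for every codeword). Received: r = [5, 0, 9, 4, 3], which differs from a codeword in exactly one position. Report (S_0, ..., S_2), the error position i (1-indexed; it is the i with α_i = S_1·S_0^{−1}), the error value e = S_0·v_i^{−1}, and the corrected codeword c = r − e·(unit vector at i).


S = (7, 1, 8), error at position 1, error magnitude e = 4, c = [1, 0, 9, 4, 3].

Step 1: column multipliers v_i = (∏_{j≠i}(α_i − α_j))^{−1} mod 11.
  i = 1 (α = 8): (8−4)(8−7)(8−9)(8−5) = 4·1·(−1)·3 = −12 ≡ 10, so v_1 = 10^{−1} = 10 (mod 11).
  i = 2 (α = 4): (4−8)(4−7)(4−9)(4−5) = (−4)·(−3)·(−5)·(−1) = 60 ≡ 5, so v_2 = 5^{−1} = 9 (mod 11).
  i = 3 (α = 7): (7−8)(7−4)(7−9)(7−5) = (−1)·3·(−2)·2 = 12 ≡ 1, so v_3 = 1^{−1} = 1 (mod 11).
  i = 4 (α = 9): (9−8)(9−4)(9−7)(9−5) = 1·5·2·4 = 40 ≡ 7, so v_4 = 7^{−1} = 8 (mod 11).
  i = 5 (α = 5): (5−8)(5−4)(5−7)(5−9) = (−3)·1·(−2)·(−4) = −24 ≡ 9, so v_5 = 9^{−1} = 5 (mod 11).
  v = [10, 9, 1, 8, 5].
Step 2: syndromes of r = [5, 0, 9, 4, 3] (all sums mod 11).
  S_0 = Σ v_i r_i = 10·5 + 9·0 + 1·9 + 8·4 + 5·3 = 106 ≡ 7.
  S_1 = Σ v_i α_i r_i = 10·8·5 + 9·4·0 + 1·7·9 + 8·9·4 + 5·5·3 = 826 ≡ 1.
  α_i^2 mod 11 = [9, 5, 5, 4, 3].
  S_2 = Σ v_i α_i^2 r_i = 10·9·5 + 9·5·0 + 1·5·9 + 8·4·4 + 5·3·3 = 668 ≡ 8.
  S = (7, 1, 8) ≠ 0, so r is not a codeword (an error is present).
Step 3: locate the error. For a single error e at position i, S_ℓ = v_i·e·α_i^ℓ, so α_err = S_1/S_0.
  S_0^{−1} = 7^{−1} = 8 (mod 11), so α_err = 1·8 = 8 ≡ 8 = α_1. Error position i = 1.
  Consistency check: S_2/S_1 = 8·1 = 8 ≡ 8 = α_err ✓ (single-error assumption holds).
Step 4: error magnitude e = S_0/v_1 = S_0·∏_{j≠1}(α_1 − α_j) = 7·10 = 70 ≡ 4 (mod 11).
Step 5: correct position 1: c_1 = r_1 − e = 5 − 4 ≡ 1 (mod 11). Hence c = [1, 0, 9, 4, 3].
  Check: interpolating c through the α_i gives m(x) = 10 + 3·x (degree < 2) with m(α_i) = c_i for every i, so c is indeed a codeword.


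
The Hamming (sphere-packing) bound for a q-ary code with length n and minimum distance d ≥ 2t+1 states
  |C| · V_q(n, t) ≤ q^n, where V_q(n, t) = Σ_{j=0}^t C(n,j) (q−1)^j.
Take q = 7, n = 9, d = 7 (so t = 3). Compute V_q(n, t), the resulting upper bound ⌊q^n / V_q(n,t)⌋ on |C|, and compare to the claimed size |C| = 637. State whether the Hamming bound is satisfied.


V_q(n, t) = 19495, q^n = 40353607, Hamming bound = 2069, |C| = 637 ≤ bound (satisfied).

Step 1: Compute V_q(n, t) = Σ_{j=0}^3 C(n, j) (q−1)^j.
  j = 0: C(9,0)·(6)^0 = 1·1 = 1.
  j = 1: C(9,1)·(6)^1 = 9·6 = 54.
  j = 2: C(9,2)·(6)^2 = 36·36 = 1296.
  j = 3: C(9,3)·(6)^3 = 84·216 = 18144.
  V_q(n, t) = 1 + 54 + 1296 + 18144 = 19495.
Step 2: q^n = 7^9 = 40353607.
Step 3: Hamming bound ⌊q^n / V_q(n,t)⌋ = ⌊40353607/19495⌋ = 2069.
Step 4: Compare |C| = 637 to 2069: satisfied.
The claimed |C| lies below the Hamming bound.


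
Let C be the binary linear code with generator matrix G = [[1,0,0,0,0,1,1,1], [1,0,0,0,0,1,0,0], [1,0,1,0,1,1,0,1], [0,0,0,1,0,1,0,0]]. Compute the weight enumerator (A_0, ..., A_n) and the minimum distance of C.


Weight distribution: A_0 = 1, A_2 = 4, A_3 = 2, A_4 = 3, A_5 = 6. Minimum distance d = 2.

Enumerate all 2^4 = 16 messages m ∈ F_2^4.
For each, compute codeword c = mG in F_2^8, then tally its weight.
  m = 0000 → c = 00000000, weight = 0.
  m = 1000 → c = 10000111, weight = 4.
  m = 0100 → c = 10000100, weight = 2.
  m = 1100 → c = 00000011, weight = 2.
  m = 0010 → c = 10101101, weight = 5.
  m = 1010 → c = 00101010, weight = 3.
  m = 0110 → c = 00101001, weight = 3.
  m = 1110 → c = 10101110, weight = 5.
  m = 0001 → c = 00010100, weight = 2.
  m = 1001 → c = 10010011, weight = 4.
  m = 0101 → c = 10010000, weight = 2.
  m = 1101 → c = 00010111, weight = 4.
  m = 0011 → c = 10111001, weight = 5.
  m = 1011 → c = 00111110, weight = 5.
  m = 0111 → c = 00111101, weight = 5.
  m = 1111 → c = 10111010, weight = 5.
Tally weights:
  weight 0: 1 codewords.
  weight 2: 4 codewords.
  weight 3: 2 codewords.
  weight 4: 3 codewords.
  weight 5: 6 codewords.
Minimum distance d = smallest w > 0 with A_w > 0 = 2.
Sanity: Σ A_w = 16 = 2^4 = 16 ✓.


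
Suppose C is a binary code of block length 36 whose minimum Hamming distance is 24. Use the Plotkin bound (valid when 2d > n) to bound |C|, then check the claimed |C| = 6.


Plotkin bound M ≤ 4; given |C| = 6 > bound (violated).

Check applicability: 2d = 48, n = 36.
2d − n = 12 > 0, so Plotkin applies.
Compute d/(2d−n) = 24/12 ≈ 2.0000.
⌊d/(2d−n)⌋ = 2.
Plotkin bound: M ≤ 2·2 = 4.
Given |C| = 6, check: VIOLATED.
This |C| is above the Plotkin bound, so no binary code with n = 36, d = 24 and 6 codewords exists.


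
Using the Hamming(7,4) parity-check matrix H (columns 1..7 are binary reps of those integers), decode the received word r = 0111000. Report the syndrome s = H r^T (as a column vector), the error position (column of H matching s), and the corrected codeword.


s = (1, 0, 1)^T, error position = 5, corrected codeword c = 0111100

Compute s = H r^T mod 2 one row at a time:
  s_1 = 1 + 0 + 0 + 0 = 1 ≡ 1 (mod 2).
  s_2 = 1 + 1 + 0 + 0 = 2 ≡ 0 (mod 2).
  s_3 = 0 + 1 + 0 + 0 = 1 ≡ 1 (mod 2).
s = (1, 0, 1)^T — this equals column 5 of H (binary 101), so error is at position 5.
Correct: flip bit 5 of r = 0111000 to get c = 0111100.


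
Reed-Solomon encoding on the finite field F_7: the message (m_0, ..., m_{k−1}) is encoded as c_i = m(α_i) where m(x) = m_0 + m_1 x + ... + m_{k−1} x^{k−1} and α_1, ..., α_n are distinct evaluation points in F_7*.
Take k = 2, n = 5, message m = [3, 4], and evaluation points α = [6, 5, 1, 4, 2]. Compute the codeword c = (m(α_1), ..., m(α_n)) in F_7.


c = [6, 2, 0, 5, 4]

Message polynomial: m(x) = 3 + 4·x (mod 7).
For each evaluation point α_i, compute m(α_i) mod 7:
  α_1 = 6: Horner steps 4 → 6, so m(6) = 6.
  α_2 = 5: Horner steps 4 → 2, so m(5) = 2.
  α_3 = 1: Horner steps 4 → 0, so m(1) = 0.
  α_4 = 4: Horner steps 4 → 5, so m(4) = 5.
  α_5 = 2: Horner steps 4 → 4, so m(2) = 4.
Codeword c = [6, 2, 0, 5, 4] ∈ F_7^5.


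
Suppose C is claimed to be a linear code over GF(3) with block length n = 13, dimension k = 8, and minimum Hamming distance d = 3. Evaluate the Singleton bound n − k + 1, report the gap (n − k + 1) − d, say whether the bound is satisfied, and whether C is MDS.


Singleton RHS = n − k + 1 = 6, slack = 3, bound satisfied, not MDS.

Singleton bound: d ≤ n − k + 1.
Here n = 13, k = 8, so n − k + 1 = 6.
Given d = 3, check d ≤ 6: YES.
Slack = (n − k + 1) − d = 3.
The code is NOT MDS (slack = 3 > 0).
Description: the claimed parameters are [13, 8, 3]_3; such a code would be non-MDS.


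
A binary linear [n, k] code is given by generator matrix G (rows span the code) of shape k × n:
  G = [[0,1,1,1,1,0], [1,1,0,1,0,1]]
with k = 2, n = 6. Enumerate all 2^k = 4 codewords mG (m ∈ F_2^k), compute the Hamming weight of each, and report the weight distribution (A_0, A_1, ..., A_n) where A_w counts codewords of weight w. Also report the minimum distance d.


Weight distribution: A_0 = 1, A_4 = 3. Minimum distance d = 4.

Enumerate all 2^2 = 4 messages m ∈ F_2^2.
For each, compute codeword c = mG in F_2^6, then tally its weight.
  m = 00 → c = 000000, weight = 0.
  m = 10 → c = 011110, weight = 4.
  m = 01 → c = 110101, weight = 4.
  m = 11 → c = 101011, weight = 4.
Tally weights:
  weight 0: 1 codewords.
  weight 4: 3 codewords.
Minimum distance d = smallest w > 0 with A_w > 0 = 4.
Sanity: Σ A_w = 4 = 2^2 = 4 ✓.


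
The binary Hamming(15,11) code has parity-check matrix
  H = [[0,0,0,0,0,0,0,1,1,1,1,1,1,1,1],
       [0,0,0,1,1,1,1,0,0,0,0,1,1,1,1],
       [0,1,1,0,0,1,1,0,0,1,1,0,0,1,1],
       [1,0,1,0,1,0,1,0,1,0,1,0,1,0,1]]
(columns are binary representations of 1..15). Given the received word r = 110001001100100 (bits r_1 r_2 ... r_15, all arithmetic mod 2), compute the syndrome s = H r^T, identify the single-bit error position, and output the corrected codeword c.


s = (1, 0, 1, 1)^T, error position = 11, corrected codeword c = 110001001110100

Compute s = H r^T mod 2 one row at a time:
  s_1 = 0 + 1 + 1 + 0 + 0 + 1 + 0 + 0 = 3 ≡ 1 (mod 2).
  s_2 = 0 + 0 + 1 + 0 + 0 + 1 + 0 + 0 = 2 ≡ 0 (mod 2).
  s_3 = 1 + 0 + 1 + 0 + 1 + 0 + 0 + 0 = 3 ≡ 1 (mod 2).
  s_4 = 1 + 0 + 0 + 0 + 1 + 0 + 1 + 0 = 3 ≡ 1 (mod 2).
s = (1, 0, 1, 1)^T — this equals column 11 of H (binary 1011), so error is at position 11.
Correct: flip bit 11 of r = 110001001100100 to get c = 110001001110100.


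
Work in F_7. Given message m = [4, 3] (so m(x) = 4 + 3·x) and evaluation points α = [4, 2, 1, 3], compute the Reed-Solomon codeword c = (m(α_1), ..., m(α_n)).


c = [2, 3, 0, 6]

Message polynomial: m(x) = 4 + 3·x (mod 7).
For each evaluation point α_i, compute m(α_i) mod 7:
  α_1 = 4: Horner steps 3 → 2, so m(4) = 2.
  α_2 = 2: Horner steps 3 → 3, so m(2) = 3.
  α_3 = 1: Horner steps 3 → 0, so m(1) = 0.
  α_4 = 3: Horner steps 3 → 6, so m(3) = 6.
Codeword c = [2, 3, 0, 6] ∈ F_7^4.


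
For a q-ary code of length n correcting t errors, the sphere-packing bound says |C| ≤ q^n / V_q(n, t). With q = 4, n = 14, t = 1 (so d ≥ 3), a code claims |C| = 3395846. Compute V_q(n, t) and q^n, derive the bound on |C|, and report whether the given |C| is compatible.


V_q(n, t) = 43, q^n = 268435456, Hamming bound = 6242685, |C| = 3395846 ≤ bound (satisfied).

Step 1: Compute V_q(n, t) = Σ_{j=0}^1 C(n, j) (q−1)^j.
  j = 0: C(14,0)·(3)^0 = 1·1 = 1.
  j = 1: C(14,1)·(3)^1 = 14·3 = 42.
  V_q(n, t) = 1 + 42 = 43.
Step 2: q^n = 4^14 = 268435456.
Step 3: Hamming bound ⌊q^n / V_q(n,t)⌋ = ⌊268435456/43⌋ = 6242685.
Step 4: Compare |C| = 3395846 to 6242685: satisfied.
The claimed |C| lies below the Hamming bound.


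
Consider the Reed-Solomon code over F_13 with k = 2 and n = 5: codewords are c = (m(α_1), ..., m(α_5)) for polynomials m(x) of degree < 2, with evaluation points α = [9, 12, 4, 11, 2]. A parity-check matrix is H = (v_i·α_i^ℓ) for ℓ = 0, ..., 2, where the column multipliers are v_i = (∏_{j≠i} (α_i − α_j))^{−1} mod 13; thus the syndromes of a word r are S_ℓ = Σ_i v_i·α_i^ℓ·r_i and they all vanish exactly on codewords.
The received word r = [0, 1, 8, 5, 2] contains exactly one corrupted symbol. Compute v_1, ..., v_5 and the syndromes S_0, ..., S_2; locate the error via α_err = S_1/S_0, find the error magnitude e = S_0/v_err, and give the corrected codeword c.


S = (12, 9, 10), error at position 3, error magnitude e = 1, c = [0, 1, 7, 5, 2].

Step 1: column multipliers v_i = (∏_{j≠i}(α_i − α_j))^{−1} mod 13.
  i = 1 (α = 9): (9−12)(9−4)(9−11)(9−2) = (−3)·5·(−2)·7 = 210 ≡ 2, so v_1 = 2^{−1} = 7 (mod 13).
  i = 2 (α = 12): (12−9)(12−4)(12−11)(12−2) = 3·8·1·10 = 240 ≡ 6, so v_2 = 6^{−1} = 11 (mod 13).
  i = 3 (α = 4): (4−9)(4−12)(4−11)(4−2) = (−5)·(−8)·(−7)·2 = −560 ≡ 12, so v_3 = 12^{−1} = 12 (mod 13).
  i = 4 (α = 11): (11−9)(11−12)(11−4)(11−2) = 2·(−1)·7·9 = −126 ≡ 4, so v_4 = 4^{−1} = 10 (mod 13).
  i = 5 (α = 2): (2−9)(2−12)(2−4)(2−11) = (−7)·(−10)·(−2)·(−9) = 1260 ≡ 12, so v_5 = 12^{−1} = 12 (mod 13).
  v = [7, 11, 12, 10, 12].
Step 2: syndromes of r = [0, 1, 8, 5, 2] (all sums mod 13).
  S_0 = Σ v_i r_i = 7·0 + 11·1 + 12·8 + 10·5 + 12·2 = 181 ≡ 12.
  S_1 = Σ v_i α_i r_i = 7·9·0 + 11·12·1 + 12·4·8 + 10·11·5 + 12·2·2 = 1114 ≡ 9.
  α_i^2 mod 13 = [3, 1, 3, 4, 4].
  S_2 = Σ v_i α_i^2 r_i = 7·3·0 + 11·1·1 + 12·3·8 + 10·4·5 + 12·4·2 = 595 ≡ 10.
  S = (12, 9, 10) ≠ 0, so r is not a codeword (an error is present).
Step 3: locate the error. For a single error e at position i, S_ℓ = v_i·e·α_i^ℓ, so α_err = S_1/S_0.
  S_0^{−1} = 12^{−1} = 12 (mod 13), so α_err = 9·12 = 108 ≡ 4 = α_3. Error position i = 3.
  Consistency check: S_2/S_1 = 10·3 = 30 ≡ 4 = α_err ✓ (single-error assumption holds).
Step 4: error magnitude e = S_0/v_3 = S_0·∏_{j≠3}(α_3 − α_j) = 12·12 = 144 ≡ 1 (mod 13).
Step 5: correct position 3: c_3 = r_3 − e = 8 − 1 ≡ 7 (mod 13). Hence c = [0, 1, 7, 5, 2].
  Check: interpolating c through the α_i gives m(x) = 10 + 9·x (degree < 2) with m(α_i) = c_i for every i, so c is indeed a codeword.
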